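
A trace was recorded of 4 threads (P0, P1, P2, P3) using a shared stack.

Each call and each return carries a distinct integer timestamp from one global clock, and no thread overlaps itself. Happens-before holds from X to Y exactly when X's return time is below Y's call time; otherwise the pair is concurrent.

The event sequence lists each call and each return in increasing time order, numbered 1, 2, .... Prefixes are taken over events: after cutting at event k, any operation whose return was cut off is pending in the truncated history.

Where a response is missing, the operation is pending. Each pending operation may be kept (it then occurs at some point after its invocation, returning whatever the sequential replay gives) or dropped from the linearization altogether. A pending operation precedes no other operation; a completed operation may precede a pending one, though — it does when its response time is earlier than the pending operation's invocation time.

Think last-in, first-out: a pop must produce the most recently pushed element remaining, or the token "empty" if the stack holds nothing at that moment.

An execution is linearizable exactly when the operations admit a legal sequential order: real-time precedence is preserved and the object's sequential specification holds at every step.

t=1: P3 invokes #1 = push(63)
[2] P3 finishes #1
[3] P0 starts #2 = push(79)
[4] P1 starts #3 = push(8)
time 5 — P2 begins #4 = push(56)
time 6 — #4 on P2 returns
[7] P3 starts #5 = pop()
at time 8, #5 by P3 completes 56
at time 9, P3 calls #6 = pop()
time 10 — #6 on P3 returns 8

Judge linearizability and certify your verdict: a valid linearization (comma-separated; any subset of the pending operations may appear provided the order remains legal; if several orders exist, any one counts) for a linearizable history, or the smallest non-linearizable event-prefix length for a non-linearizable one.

1. #1 push(63), leaving stack <63>
2. #2 push(79) (pending, included), leaving stack <63,79>
3. #3 push(8) (pending, included), leaving stack <63,79,8>
4. #4 push(56), leaving stack <63,79,8,56>
5. #5 pop() → 56, leaving stack <63,79,8>
6. #6 pop() → 8, leaving stack <63,79>

linearizable — witness: #1, #2, #3, #4, #5, #6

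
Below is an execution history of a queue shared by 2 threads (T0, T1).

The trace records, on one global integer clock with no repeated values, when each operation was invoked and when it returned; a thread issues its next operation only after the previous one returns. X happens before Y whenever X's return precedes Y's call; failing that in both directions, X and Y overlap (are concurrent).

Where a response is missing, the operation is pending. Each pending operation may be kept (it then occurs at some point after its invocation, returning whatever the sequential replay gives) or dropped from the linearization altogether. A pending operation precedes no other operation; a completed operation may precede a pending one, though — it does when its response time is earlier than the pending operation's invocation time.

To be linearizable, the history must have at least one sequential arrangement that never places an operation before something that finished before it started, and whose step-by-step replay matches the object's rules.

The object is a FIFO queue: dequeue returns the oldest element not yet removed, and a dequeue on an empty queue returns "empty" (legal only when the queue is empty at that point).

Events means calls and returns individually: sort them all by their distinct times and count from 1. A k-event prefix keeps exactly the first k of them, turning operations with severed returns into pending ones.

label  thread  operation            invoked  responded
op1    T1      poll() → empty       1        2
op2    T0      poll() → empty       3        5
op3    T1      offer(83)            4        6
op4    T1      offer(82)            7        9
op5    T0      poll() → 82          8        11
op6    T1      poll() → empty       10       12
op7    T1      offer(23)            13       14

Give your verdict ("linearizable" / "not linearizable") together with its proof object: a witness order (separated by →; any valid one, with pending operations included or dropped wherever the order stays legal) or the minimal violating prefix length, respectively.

cut after 11 events: linearizable; cut after 12 events (op6 responds, time 12): not linearizable
6 orders of the 6 completed queue ops respect real time; none is legal
one such order, op1, op2, op3, op4, op5, op6, breaks at step 5 where op5 poll() → 82 is illegal
one such order, op1, op2, op3, op4, op6, op5, breaks at step 5 where op6 poll() → empty is illegal

not linearizable — minimal violating prefix: 12 events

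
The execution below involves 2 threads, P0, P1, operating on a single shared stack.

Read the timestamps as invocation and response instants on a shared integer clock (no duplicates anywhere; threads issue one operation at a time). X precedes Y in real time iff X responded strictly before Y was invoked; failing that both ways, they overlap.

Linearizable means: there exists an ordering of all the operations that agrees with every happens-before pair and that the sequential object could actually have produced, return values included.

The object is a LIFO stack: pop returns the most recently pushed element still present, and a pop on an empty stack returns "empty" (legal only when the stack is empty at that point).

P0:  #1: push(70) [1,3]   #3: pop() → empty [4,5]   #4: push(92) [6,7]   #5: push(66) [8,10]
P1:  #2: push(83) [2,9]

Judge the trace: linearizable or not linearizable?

the violation lands at event 5, #3's response at time 5: events 1..4 linearize, events 1..5 do not
the sole real-time-consistent order of 2 completed operations fails the stack replay
include/drop combinations of the 1 pending operation (#2) were all tried; none helps
one such order, #1, #3 (pending dropped), breaks at step 2 where #3 pop() → empty is illegal

not linearizable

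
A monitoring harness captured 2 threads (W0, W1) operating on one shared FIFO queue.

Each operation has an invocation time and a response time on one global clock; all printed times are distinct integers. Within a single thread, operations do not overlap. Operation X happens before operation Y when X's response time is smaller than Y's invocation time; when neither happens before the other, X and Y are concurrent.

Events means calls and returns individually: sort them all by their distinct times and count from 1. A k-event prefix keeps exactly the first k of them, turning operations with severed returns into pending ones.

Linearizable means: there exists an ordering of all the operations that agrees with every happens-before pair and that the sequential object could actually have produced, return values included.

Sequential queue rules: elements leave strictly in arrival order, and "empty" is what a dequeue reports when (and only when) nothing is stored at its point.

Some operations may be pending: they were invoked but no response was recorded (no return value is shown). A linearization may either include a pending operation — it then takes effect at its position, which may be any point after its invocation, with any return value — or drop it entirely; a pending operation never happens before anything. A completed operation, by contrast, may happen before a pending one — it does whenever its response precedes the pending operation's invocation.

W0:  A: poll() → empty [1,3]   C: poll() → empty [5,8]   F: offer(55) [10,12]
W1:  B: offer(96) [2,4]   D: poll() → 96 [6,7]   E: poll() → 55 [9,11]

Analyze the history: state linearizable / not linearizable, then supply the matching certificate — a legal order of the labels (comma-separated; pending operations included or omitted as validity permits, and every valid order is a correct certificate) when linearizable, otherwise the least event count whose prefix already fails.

step 1: A poll() → empty — queue <>
step 2: B offer(96) — queue <96>
step 3: D poll() → 96 — queue <>
step 4: C poll() → empty — queue <>
step 5: F offer(55) — queue <55>
step 6: E poll() → 55 — queue <>

linearizable — witness: A, B, D, C, F, E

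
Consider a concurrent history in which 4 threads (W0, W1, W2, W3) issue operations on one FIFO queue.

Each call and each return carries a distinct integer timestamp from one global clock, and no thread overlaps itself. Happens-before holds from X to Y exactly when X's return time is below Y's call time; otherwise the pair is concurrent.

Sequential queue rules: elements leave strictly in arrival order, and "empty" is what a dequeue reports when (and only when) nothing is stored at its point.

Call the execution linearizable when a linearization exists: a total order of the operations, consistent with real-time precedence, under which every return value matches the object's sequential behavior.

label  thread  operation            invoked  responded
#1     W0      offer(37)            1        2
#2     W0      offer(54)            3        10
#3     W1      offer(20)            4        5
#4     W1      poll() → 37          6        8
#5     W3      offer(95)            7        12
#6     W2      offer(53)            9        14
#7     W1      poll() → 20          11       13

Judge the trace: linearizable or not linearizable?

linearizable

one valid linearization: #1, #3, #2, #4, #5, #6, #7
step 1: #1 offer(37) — queue <37>
step 2: #3 offer(20) — queue <37,20>
step 3: #2 offer(54) — queue <37,20,54>
step 4: #4 poll() → 37 — queue <20,54>
step 5: #5 offer(95) — queue <20,54,95>
step 6: #6 offer(53) — queue <20,54,95,53>
step 7: #7 poll() → 20 — queue <54,95,53>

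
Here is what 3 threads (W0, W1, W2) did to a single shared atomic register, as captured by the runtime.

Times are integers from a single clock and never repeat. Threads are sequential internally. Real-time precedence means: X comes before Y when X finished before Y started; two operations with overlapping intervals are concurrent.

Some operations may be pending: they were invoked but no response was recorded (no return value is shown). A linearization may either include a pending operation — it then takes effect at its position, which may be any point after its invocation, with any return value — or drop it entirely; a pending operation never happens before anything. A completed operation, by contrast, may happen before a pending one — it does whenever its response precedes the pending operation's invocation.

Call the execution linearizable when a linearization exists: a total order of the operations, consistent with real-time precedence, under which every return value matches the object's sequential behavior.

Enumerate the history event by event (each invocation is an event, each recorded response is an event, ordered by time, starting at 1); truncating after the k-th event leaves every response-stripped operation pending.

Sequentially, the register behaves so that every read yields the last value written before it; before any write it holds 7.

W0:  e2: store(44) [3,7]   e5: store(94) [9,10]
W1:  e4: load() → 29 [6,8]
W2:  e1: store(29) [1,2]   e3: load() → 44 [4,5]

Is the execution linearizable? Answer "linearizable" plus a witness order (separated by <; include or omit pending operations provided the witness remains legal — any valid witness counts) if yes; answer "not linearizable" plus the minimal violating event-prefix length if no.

events 1..7 are fine; event 8 — the response of e4 at time 8 — makes the prefix non-linearizable
4 completed operations, 3 real-time-consistent orders — every atomic register replay fails
one such order, e1, e2, e3, e4, breaks at step 4 where e4 load() → 29 is illegal
one such order, e1, e3, e2, e4, breaks at step 2 where e3 load() → 44 is illegal

not linearizable — minimal violating prefix: 8 events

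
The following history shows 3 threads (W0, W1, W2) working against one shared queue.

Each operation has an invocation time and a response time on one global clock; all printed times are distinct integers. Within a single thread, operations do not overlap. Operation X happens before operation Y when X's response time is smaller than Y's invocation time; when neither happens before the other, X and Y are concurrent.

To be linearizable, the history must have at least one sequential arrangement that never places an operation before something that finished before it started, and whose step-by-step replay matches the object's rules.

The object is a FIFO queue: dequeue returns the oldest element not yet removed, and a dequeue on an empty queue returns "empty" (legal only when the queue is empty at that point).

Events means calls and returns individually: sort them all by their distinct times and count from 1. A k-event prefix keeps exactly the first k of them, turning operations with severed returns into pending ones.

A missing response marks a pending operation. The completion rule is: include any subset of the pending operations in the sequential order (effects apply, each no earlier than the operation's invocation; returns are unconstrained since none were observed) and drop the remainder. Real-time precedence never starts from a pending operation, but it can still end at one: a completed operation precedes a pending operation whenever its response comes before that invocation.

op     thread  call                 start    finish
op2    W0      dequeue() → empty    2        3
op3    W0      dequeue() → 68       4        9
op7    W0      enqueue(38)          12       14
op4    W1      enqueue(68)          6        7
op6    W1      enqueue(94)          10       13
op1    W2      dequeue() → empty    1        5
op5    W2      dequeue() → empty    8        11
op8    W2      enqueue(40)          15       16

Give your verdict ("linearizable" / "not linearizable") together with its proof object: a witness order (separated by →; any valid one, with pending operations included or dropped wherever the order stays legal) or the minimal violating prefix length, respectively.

1. op1 dequeue() → empty, leaving queue <>
2. op2 dequeue() → empty, leaving queue <>
3. op4 enqueue(68), leaving queue <68>
4. op3 dequeue() → 68, leaving queue <>
5. op5 dequeue() → empty, leaving queue <>
6. op6 enqueue(94), leaving queue <94>
7. op7 enqueue(38), leaving queue <94,38>
8. op8 enqueue(40), leaving queue <94,38,40>

linearizable — witness: op1 → op2 → op4 → op3 → op5 → op6 → op7 → op8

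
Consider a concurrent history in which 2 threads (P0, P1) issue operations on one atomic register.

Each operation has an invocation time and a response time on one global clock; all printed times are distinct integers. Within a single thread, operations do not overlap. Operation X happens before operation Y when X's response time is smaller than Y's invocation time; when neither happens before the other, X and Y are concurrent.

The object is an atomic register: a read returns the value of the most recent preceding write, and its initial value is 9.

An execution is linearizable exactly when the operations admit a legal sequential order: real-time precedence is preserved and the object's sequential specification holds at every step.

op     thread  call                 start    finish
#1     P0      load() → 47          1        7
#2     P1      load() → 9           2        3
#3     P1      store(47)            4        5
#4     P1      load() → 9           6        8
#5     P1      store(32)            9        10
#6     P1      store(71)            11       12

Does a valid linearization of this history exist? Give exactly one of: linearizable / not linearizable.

prefix check: 1..7 passes, 1..8 fails once #4's time-8 response joins
4 completed operations, 4 real-time-consistent orders — every atomic register replay fails
for example #1, #2, #3, #4 fails at step 1: #1 load() → 47 is not legal there
for example #2, #1, #3, #4 fails at step 2: #1 load() → 47 is not legal there

not linearizable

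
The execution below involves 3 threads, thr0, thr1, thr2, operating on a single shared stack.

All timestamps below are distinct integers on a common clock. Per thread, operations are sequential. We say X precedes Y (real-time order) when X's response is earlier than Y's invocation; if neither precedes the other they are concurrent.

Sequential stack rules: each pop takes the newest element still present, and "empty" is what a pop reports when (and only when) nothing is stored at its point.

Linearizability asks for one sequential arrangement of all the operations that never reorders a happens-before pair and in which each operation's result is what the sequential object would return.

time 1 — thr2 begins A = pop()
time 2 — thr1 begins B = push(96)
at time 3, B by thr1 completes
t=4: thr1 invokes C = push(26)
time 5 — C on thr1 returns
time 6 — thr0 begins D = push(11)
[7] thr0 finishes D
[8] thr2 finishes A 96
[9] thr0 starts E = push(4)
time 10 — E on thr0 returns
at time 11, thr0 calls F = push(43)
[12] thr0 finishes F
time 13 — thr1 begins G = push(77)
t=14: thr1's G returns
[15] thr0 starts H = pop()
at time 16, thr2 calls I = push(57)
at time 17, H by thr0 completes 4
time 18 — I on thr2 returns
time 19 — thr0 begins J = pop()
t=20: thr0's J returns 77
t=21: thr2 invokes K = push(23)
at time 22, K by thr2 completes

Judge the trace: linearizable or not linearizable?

not linearizable

cut after 16 events: linearizable; cut after 17 events (H responds, time 17): not linearizable
all 4 real-time-respecting orders fail — 8 completed stack operations, no legal replay
every completion of the 1 pending operation (I) was checked; none linearizes
e.g. A, B, C, D, E, F, G, H (pending dropped): illegal at step 1, since A pop() → 96 cannot apply there
e.g. B, A, C, D, E, F, G, H (pending dropped): illegal at step 8, since H pop() → 4 cannot apply there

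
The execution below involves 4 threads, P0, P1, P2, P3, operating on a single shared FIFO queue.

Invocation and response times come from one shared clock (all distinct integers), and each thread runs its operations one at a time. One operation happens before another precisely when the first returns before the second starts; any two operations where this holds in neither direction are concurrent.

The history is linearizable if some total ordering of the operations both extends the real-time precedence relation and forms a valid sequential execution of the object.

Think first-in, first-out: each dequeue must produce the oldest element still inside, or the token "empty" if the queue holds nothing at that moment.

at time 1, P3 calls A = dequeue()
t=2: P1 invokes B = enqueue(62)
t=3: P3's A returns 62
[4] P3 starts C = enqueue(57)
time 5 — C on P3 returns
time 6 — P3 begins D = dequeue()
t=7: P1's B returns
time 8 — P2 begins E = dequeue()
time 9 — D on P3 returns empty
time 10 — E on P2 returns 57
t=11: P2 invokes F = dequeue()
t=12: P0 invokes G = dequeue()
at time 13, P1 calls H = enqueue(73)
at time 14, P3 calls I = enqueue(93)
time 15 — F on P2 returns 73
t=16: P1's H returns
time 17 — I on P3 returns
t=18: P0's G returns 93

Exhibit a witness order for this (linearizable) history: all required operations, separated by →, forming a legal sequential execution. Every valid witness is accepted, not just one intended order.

B → A → C → E → D → H → F → I → G

step 1: B enqueue(62) — queue <62>
step 2: A dequeue() → 62 — queue <>
step 3: C enqueue(57) — queue <57>
step 4: E dequeue() → 57 — queue <>
step 5: D dequeue() → empty — queue <>
step 6: H enqueue(73) — queue <73>
step 7: F dequeue() → 73 — queue <>
step 8: I enqueue(93) — queue <93>
step 9: G dequeue() → 93 — queue <>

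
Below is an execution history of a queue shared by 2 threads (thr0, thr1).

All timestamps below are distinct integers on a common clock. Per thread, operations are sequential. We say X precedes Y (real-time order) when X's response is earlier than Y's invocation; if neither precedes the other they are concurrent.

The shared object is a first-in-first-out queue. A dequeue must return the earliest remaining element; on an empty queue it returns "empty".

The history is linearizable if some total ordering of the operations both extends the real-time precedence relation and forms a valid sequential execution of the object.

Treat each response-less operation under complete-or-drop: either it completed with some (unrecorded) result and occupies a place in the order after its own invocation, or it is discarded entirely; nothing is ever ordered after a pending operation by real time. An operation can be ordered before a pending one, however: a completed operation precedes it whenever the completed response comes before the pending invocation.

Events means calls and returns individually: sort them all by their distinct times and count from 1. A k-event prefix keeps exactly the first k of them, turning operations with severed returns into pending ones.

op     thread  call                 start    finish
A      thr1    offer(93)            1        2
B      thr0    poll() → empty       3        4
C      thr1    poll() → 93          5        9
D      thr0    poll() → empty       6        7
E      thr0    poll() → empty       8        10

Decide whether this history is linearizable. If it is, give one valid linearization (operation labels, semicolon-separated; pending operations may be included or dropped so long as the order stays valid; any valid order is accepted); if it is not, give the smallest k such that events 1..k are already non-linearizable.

not linearizable — minimal violating prefix: 4 events

events 1..3 are fine; event 4 — the response of B at time 4 — makes the prefix non-linearizable
the completed operations (2 total) allow one real-time order; the queue replay rejects it
take A, B: step 2 already fails, because B poll() → empty cannot occur there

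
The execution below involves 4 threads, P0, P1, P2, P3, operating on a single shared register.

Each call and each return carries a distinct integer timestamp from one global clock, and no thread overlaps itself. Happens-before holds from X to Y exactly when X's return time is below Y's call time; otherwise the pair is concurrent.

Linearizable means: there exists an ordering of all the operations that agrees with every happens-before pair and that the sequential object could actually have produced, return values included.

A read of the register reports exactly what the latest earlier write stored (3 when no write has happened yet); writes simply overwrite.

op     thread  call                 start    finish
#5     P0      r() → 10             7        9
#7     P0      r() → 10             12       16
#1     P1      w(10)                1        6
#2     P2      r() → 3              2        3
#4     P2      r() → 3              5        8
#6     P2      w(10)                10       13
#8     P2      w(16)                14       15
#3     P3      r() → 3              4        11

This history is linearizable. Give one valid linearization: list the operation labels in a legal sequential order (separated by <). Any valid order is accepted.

after step 1 (#2 r() → 3): value 3
after step 2 (#3 r() → 3): value 3
after step 3 (#4 r() → 3): value 3
after step 4 (#1 w(10)): value 10
after step 5 (#5 r() → 10): value 10
after step 6 (#6 w(10)): value 10
after step 7 (#7 r() → 10): value 10
after step 8 (#8 w(16)): value 16

#2 < #3 < #4 < #1 < #5 < #6 < #7 < #8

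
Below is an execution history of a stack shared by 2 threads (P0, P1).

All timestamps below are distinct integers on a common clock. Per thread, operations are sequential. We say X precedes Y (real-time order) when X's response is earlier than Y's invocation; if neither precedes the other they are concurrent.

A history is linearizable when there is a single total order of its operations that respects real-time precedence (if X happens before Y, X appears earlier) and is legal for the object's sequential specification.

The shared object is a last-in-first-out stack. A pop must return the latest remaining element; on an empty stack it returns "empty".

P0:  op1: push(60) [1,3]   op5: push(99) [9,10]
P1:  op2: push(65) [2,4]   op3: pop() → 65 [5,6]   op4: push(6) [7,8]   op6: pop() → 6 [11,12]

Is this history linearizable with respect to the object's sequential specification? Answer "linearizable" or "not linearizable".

not linearizable

already the first 12 events (up to op6's response at time 12) admit no linearization; the first 11 still do
all 2 real-time-respecting orders fail — 6 completed stack operations, no legal replay
one such order, op1, op2, op3, op4, op5, op6, breaks at step 6 where op6 pop() → 6 is illegal
one such order, op2, op1, op3, op4, op5, op6, breaks at step 3 where op3 pop() → 65 is illegal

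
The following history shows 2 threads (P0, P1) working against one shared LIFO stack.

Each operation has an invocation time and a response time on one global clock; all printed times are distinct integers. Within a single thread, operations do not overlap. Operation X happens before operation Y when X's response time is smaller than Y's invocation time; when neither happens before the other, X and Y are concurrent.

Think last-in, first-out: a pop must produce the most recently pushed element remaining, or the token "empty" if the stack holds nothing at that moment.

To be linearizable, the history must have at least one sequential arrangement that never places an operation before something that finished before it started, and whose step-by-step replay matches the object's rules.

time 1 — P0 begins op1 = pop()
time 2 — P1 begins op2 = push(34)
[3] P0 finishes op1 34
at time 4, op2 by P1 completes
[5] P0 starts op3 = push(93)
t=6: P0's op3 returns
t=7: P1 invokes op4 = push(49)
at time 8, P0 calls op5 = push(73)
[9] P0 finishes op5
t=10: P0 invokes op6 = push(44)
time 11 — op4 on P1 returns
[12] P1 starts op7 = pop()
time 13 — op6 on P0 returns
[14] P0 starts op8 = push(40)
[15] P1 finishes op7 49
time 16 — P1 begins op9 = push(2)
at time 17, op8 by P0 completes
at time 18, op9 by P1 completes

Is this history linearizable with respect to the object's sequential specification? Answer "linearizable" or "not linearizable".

linearizable

one valid linearization: op2, op1, op3, op5, op4, op7, op6, op8, op9
step 1: op2 push(34) — stack <34>
step 2: op1 pop() → 34 — stack <>
step 3: op3 push(93) — stack <93>
step 4: op5 push(73) — stack <93,73>
step 5: op4 push(49) — stack <93,73,49>
step 6: op7 pop() → 49 — stack <93,73>
step 7: op6 push(44) — stack <93,73,44>
step 8: op8 push(40) — stack <93,73,44,40>
step 9: op9 push(2) — stack <93,73,44,40,2>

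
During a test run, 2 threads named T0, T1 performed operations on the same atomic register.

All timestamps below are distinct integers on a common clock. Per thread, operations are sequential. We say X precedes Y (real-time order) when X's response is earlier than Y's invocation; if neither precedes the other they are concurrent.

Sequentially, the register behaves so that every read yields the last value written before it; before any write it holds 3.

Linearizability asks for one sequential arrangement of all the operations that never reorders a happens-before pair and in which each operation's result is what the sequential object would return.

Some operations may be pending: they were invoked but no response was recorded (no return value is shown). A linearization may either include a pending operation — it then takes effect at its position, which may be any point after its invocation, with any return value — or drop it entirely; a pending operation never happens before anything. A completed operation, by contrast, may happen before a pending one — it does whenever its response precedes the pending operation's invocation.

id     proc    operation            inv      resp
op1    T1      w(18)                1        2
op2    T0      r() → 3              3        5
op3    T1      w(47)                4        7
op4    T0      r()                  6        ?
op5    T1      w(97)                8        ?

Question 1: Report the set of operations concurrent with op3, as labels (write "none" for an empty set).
op2, op4

op3 spans [4,7]; an op avoiding the whole window 4..7 is ordered, any other is concurrent
op1 [1,2]: before
op2 [3,5]: concurrent
op4 [6,…): concurrent
op5 [8,…): after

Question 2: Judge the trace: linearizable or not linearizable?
not linearizable

through event 4 a valid linearization exists; event 5 (op2 responding at time 5) ends that
exhaustive check: the 2 completed atomic register ops admit one real-time order; illegal
every completion of the 1 pending operation (op3) was checked; none linearizes
take op1, op2 (pending dropped): step 2 already fails, because op2 r() → 3 cannot occur there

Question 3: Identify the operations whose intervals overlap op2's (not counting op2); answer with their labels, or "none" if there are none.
op3

op2 spans [3,5]: anything still running between times 3 and 5 counts as concurrent
op1 [1,2]: before
op3 [4,7]: concurrent
op4 [6,…): after
op5 [8,…): after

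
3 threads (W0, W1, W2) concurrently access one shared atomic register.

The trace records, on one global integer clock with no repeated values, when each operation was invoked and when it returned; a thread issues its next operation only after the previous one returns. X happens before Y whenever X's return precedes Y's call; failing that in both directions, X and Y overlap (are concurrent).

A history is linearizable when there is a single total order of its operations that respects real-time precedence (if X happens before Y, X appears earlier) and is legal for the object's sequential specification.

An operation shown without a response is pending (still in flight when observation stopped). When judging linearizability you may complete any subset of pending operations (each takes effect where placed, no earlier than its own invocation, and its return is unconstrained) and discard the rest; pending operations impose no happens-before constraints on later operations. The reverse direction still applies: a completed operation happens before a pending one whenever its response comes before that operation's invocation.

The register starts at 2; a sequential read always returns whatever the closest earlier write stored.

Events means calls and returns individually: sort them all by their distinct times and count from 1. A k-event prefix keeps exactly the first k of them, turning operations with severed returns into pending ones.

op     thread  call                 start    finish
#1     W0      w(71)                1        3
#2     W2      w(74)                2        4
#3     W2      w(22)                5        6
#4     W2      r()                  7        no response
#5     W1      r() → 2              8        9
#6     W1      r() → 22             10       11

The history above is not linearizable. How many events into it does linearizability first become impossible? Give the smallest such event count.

one valid order for events 1..8 is #1, #2, #3:
1. #1 w(71), leaving value 71
2. #2 w(74), leaving value 74
3. #3 w(22), leaving value 22
once event 9 joins (#5's response, time 9), exhaustive search finds no witness
completion choices over the 1 pending operation (#4) were checked; none helps
for example #1, #2, #3, #5 (pending dropped) fails at step 4: #5 r() → 2 is not legal there
for example #2, #1, #3, #5 (pending dropped) fails at step 4: #5 r() → 2 is not legal there

9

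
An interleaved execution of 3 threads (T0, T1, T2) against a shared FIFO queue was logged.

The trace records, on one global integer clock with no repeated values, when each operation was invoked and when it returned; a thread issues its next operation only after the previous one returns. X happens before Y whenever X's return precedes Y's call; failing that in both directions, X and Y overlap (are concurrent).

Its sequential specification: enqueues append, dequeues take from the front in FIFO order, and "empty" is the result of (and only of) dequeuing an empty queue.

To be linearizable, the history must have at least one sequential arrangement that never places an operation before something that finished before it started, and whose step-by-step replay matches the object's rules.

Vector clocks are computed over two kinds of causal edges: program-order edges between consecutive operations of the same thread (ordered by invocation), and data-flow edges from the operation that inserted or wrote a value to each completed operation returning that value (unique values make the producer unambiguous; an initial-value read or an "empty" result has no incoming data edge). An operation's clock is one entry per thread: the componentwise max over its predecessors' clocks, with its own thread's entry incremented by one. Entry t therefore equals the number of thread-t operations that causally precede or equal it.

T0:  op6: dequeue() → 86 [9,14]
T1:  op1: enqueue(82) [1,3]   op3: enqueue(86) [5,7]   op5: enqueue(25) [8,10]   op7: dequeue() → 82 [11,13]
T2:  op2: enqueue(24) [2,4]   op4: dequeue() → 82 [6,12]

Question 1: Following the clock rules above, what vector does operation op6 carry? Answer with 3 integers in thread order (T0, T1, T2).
Answer: (1, 2, 0)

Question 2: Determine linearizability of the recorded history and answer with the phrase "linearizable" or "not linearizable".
cut after 12 events: linearizable; cut after 13 events (op7 responds, time 13): not linearizable
real-time-consistent orders of the 6 completed operations: 8 — all fail the FIFO queue replay
no completion choice of the 1 pending operation (op6) rescues it — every subset was tried
one such order, op1, op2, op3, op4, op5, op7 (pending dropped), breaks at step 6 where op7 dequeue() → 82 is illegal
one such order, op1, op2, op3, op5, op4, op7 (pending dropped), breaks at step 6 where op7 dequeue() → 82 is illegal

not linearizable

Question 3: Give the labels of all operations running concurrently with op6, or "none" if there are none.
Answer: op4, op5, op7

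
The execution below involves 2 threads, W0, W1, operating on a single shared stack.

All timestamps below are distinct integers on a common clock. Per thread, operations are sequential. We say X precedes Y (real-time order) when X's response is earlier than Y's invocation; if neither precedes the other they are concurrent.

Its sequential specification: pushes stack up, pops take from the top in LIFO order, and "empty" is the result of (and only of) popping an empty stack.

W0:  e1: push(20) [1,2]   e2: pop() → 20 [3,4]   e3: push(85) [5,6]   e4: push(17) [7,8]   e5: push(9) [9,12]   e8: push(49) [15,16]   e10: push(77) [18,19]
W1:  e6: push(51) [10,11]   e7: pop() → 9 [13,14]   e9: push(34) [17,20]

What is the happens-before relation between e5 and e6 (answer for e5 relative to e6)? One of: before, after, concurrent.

e5 spans [9,12], e6 spans [10,11]
the intervals overlap in both directions

concurrent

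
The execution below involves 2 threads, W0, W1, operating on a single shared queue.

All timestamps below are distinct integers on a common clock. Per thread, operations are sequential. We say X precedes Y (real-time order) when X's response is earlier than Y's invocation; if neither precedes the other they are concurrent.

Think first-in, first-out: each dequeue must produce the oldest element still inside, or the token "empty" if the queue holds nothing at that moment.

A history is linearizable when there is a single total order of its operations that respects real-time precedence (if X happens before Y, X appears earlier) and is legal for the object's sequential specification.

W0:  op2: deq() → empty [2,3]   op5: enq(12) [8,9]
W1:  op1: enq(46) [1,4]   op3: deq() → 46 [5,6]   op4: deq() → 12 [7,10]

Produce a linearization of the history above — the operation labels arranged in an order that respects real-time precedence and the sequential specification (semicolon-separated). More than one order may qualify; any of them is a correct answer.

step 1: op2 deq() → empty — queue <>
step 2: op1 enq(46) — queue <46>
step 3: op3 deq() → 46 — queue <>
step 4: op5 enq(12) — queue <12>
step 5: op4 deq() → 12 — queue <>

op2; op1; op3; op5; op4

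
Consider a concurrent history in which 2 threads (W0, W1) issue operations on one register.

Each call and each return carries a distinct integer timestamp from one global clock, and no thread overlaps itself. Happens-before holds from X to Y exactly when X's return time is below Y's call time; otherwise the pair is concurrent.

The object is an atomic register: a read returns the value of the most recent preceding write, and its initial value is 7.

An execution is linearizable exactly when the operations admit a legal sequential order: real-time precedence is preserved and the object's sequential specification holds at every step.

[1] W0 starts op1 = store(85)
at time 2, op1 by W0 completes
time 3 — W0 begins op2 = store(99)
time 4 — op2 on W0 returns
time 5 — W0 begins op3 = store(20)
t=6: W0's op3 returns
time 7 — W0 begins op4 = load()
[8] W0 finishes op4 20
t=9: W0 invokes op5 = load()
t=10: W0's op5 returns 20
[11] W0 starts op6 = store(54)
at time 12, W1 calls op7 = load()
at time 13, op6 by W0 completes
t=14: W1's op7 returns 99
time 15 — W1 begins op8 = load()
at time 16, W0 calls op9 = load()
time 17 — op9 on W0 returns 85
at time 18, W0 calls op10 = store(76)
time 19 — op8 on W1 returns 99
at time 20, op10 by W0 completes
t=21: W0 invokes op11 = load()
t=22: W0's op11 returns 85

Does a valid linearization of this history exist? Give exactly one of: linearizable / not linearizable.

not linearizable

prefix check: 1..13 passes, 1..14 fails once op7's time-14 response joins
no legal order exists: 2 real-time-consistent candidates over 7 completed register operations, all rejected
e.g. op1, op2, op3, op4, op5, op6, op7: illegal at step 7, since op7 load() → 99 cannot apply there
e.g. op1, op2, op3, op4, op5, op7, op6: illegal at step 6, since op7 load() → 99 cannot apply there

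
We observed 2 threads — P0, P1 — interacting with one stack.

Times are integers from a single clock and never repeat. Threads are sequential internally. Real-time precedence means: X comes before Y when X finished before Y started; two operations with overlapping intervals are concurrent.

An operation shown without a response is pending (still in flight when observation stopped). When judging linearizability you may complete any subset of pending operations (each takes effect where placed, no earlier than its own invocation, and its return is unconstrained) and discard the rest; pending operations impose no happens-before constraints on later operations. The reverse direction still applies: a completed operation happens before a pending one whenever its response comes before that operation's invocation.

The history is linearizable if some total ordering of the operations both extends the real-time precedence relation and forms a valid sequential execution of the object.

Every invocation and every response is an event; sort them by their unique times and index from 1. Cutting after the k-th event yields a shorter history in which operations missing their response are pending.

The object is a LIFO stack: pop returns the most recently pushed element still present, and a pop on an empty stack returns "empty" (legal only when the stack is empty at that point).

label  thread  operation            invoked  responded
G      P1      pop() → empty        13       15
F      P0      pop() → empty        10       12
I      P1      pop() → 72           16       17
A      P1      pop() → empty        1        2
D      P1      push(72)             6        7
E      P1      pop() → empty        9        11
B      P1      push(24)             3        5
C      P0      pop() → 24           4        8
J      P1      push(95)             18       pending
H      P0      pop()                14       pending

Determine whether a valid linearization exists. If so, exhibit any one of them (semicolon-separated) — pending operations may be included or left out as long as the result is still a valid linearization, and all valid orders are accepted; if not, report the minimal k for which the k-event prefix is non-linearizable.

not linearizable — minimal violating prefix: 12 events

already the first 12 events (up to F's response at time 12) admit no linearization; the first 11 still do
the 6 completed operations admit 6 real-time orders; each fails the stack replay
take A, B, C, D, E, F: step 5 already fails, because E pop() → empty cannot occur there
take A, B, C, D, F, E: step 5 already fails, because F pop() → empty cannot occur there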